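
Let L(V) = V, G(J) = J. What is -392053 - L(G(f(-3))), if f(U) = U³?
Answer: -392026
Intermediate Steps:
-392053 - L(G(f(-3))) = -392053 - 1*(-3)³ = -392053 - 1*(-27) = -392053 + 27 = -392026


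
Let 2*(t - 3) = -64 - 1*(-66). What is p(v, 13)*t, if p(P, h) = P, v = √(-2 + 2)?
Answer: 0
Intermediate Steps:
v = 0 (v = √0 = 0)
t = 4 (t = 3 + (-64 - 1*(-66))/2 = 3 + (-64 + 66)/2 = 3 + (½)*2 = 3 + 1 = 4)
p(v, 13)*t = 0*4 = 0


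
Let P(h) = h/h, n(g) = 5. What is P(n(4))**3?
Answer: 1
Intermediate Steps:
P(h) = 1
P(n(4))**3 = 1**3 = 1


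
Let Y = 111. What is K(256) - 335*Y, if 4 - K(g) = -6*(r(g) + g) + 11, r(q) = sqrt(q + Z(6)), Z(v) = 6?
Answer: -35656 + 6*sqrt(262) ≈ -35559.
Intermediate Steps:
r(q) = sqrt(6 + q) (r(q) = sqrt(q + 6) = sqrt(6 + q))
K(g) = -7 + 6*g + 6*sqrt(6 + g) (K(g) = 4 - (-6*(sqrt(6 + g) + g) + 11) = 4 - (-6*(g + sqrt(6 + g)) + 11) = 4 - ((-6*g - 6*sqrt(6 + g)) + 11) = 4 - (11 - 6*g - 6*sqrt(6 + g)) = 4 + (-11 + 6*g + 6*sqrt(6 + g)) = -7 + 6*g + 6*sqrt(6 + g))
K(256) - 335*Y = (-7 + 6*256 + 6*sqrt(6 + 256)) - 335*111 = (-7 + 1536 + 6*sqrt(262)) - 1*37185 = (1529 + 6*sqrt(262)) - 37185 = -35656 + 6*sqrt(262)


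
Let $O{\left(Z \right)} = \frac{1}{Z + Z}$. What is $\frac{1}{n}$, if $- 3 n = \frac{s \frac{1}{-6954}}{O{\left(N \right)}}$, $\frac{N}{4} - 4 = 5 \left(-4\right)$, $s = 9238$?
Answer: $- \frac{10431}{591232} \approx -0.017643$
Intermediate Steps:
$N = -64$ ($N = 16 + 4 \cdot 5 \left(-4\right) = 16 + 4 \left(-20\right) = 16 - 80 = -64$)
$O{\left(Z \right)} = \frac{1}{2 Z}$
$n = - \frac{591232}{10431}$ ($n = - \frac{\frac{9238}{-6954} \frac{1}{\frac{1}{2} \frac{1}{-64}}}{3} = - \frac{9238 \left(- \frac{1}{6954}\right) \frac{1}{\frac{1}{2} \left(- \frac{1}{64}\right)}}{3} = - \frac{\left(- \frac{4619}{3477}\right) \frac{1}{- \frac{1}{128}}}{3} = - \frac{\left(- \frac{4619}{3477}\right) \left(-128\right)}{3} = \left(- \frac{1}{3}\right) \frac{591232}{3477} = - \frac{591232}{10431} \approx -56.68$)
$\frac{1}{n} = \frac{1}{- \frac{591232}{10431}} = - \frac{10431}{591232}$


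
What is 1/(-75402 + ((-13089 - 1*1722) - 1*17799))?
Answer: -1/108012 ≈ -9.2582e-6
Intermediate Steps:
1/(-75402 + ((-13089 - 1*1722) - 1*17799)) = 1/(-75402 + ((-13089 - 1722) - 17799)) = 1/(-75402 + (-14811 - 17799)) = 1/(-75402 - 32610) = 1/(-108012) = -1/108012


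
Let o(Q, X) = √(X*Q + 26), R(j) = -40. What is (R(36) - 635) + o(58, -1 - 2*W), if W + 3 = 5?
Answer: -675 + 2*I*√66 ≈ -675.0 + 16.248*I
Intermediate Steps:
W = 2 (W = -3 + 5 = 2)
o(Q, X) = √(26 + Q*X) (o(Q, X) = √(Q*X + 26) = √(26 + Q*X))
(R(36) - 635) + o(58, -1 - 2*W) = (-40 - 635) + √(26 + 58*(-1 - 2*2)) = -675 + √(26 + 58*(-1 - 4)) = -675 + √(26 + 58*(-5)) = -675 + √(26 - 290) = -675 + √(-264) = -675 + 2*I*√66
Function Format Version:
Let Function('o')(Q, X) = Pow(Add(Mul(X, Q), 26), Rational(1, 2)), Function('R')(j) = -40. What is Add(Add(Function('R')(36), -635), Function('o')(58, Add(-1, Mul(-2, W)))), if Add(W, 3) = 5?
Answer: Add(-675, Mul(2, I, Pow(66, Rational(1, 2)))) ≈ Add(-675.00, Mul(16.248, I))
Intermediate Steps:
W = 2 (W = Add(-3, 5) = 2)
Function('o')(Q, X) = Pow(Add(26, Mul(Q, X)), Rational(1, 2)) (Function('o')(Q, X) = Pow(Add(Mul(Q, X), 26), Rational(1, 2)) = Pow(Add(26, Mul(Q, X)), Rational(1, 2)))
Add(Add(Function('R')(36), -635), Function('o')(58, Add(-1, Mul(-2, W)))) = Add(Add(-40, -635), Pow(Add(26, Mul(58, Add(-1, Mul(-2, 2)))), Rational(1, 2))) = Add(-675, Pow(Add(26, Mul(58, Add(-1, -4))), Rational(1, 2))) = Add(-675, Pow(Add(26, Mul(58, -5)), Rational(1, 2))) = Add(-675, Pow(Add(26, -290), Rational(1, 2))) = Add(-675, Pow(-264, Rational(1, 2))) = Add(-675, Mul(2, I, Pow(66, Rational(1, 2))))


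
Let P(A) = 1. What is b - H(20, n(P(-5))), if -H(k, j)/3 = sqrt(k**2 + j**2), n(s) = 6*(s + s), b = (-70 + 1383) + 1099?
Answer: 2412 + 12*sqrt(34) ≈ 2482.0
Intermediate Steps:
b = 2412 (b = 1313 + 1099 = 2412)
n(s) = 12*s (n(s) = 6*(2*s) = 12*s)
H(k, j) = -3*sqrt(j**2 + k**2) (H(k, j) = -3*sqrt(k**2 + j**2) = -3*sqrt(j**2 + k**2))
b - H(20, n(P(-5))) = 2412 - (-3)*sqrt((12*1)**2 + 20**2) = 2412 - (-3)*sqrt(12**2 + 400) = 2412 - (-3)*sqrt(144 + 400) = 2412 - (-3)*sqrt(544) = 2412 - (-3)*4*sqrt(34) = 2412 - (-12)*sqrt(34) = 2412 + 12*sqrt(34)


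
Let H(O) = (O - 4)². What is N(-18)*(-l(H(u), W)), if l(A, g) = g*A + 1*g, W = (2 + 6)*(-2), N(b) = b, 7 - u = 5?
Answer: -1440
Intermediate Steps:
u = 2 (u = 7 - 1*5 = 7 - 5 = 2)
W = -16 (W = 8*(-2) = -16)
H(O) = (-4 + O)²
l(A, g) = g + A*g (l(A, g) = A*g + g = g + A*g)
N(-18)*(-l(H(u), W)) = -(-18)*(-16*(1 + (-4 + 2)²)) = -(-18)*(-16*(1 + (-2)²)) = -(-18)*(-16*(1 + 4)) = -(-18)*(-16*5) = -(-18)*(-80) = -18*80 = -1440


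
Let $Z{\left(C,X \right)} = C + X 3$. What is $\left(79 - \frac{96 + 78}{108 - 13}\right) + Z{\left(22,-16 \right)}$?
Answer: $\frac{4861}{95} \approx 51.168$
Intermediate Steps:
$Z{\left(C,X \right)} = C + 3 X$
$\left(79 - \frac{96 + 78}{108 - 13}\right) + Z{\left(22,-16 \right)} = \left(79 - \frac{96 + 78}{108 - 13}\right) + \left(22 + 3 \left(-16\right)\right) = \left(79 - \frac{174}{95}\right) + \left(22 - 48\right) = \left(79 - 174 \cdot \frac{1}{95}\right) - 26 = \left(79 - \frac{174}{95}\right) - 26 = \frac{7331}{95} - 26 = \frac{4861}{95}$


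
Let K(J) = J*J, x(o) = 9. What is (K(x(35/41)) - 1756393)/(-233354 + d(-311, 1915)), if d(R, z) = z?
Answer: 1756312/231439 ≈ 7.5887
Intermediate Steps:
K(J) = J²
(K(x(35/41)) - 1756393)/(-233354 + d(-311, 1915)) = (9² - 1756393)/(-233354 + 1915) = (81 - 1756393)/(-231439) = -1756312*(-1/231439) = 1756312/231439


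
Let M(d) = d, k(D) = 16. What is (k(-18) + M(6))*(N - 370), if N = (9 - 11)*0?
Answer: -8140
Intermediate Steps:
N = 0 (N = -2*0 = 0)
(k(-18) + M(6))*(N - 370) = (16 + 6)*(0 - 370) = 22*(-370) = -8140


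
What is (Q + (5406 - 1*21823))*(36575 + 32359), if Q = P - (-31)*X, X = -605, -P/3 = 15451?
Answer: -5619844350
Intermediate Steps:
P = -46353 (P = -3*15451 = -46353)
Q = -65108 (Q = -46353 - (-31)*(-605) = -46353 - 1*18755 = -46353 - 18755 = -65108)
(Q + (5406 - 1*21823))*(36575 + 32359) = (-65108 + (5406 - 1*21823))*(36575 + 32359) = (-65108 + (5406 - 21823))*68934 = (-65108 - 16417)*68934 = -81525*68934 = -5619844350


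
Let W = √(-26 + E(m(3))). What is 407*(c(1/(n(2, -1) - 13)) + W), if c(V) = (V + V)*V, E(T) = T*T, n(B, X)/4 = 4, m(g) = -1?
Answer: 814/9 + 2035*I ≈ 90.444 + 2035.0*I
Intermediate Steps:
n(B, X) = 16 (n(B, X) = 4*4 = 16)
E(T) = T²
W = 5*I (W = √(-26 + (-1)²) = √(-26 + 1) = √(-25) = 5*I ≈ 5.0*I)
c(V) = 2*V² (c(V) = (2*V)*V = 2*V²)
407*(c(1/(n(2, -1) - 13)) + W) = 407*(2*(1/(16 - 13))² + 5*I) = 407*(2*(1/3)² + 5*I) = 407*(2*(⅓)² + 5*I) = 407*(2*(⅑) + 5*I) = 407*(2/9 + 5*I) = 814/9 + 2035*I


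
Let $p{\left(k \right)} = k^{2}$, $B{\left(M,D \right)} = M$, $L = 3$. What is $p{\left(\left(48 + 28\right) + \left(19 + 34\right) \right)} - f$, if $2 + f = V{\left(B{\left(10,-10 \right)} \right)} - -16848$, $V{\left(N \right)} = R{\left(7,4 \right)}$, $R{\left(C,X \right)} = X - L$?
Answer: $-206$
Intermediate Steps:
$R{\left(C,X \right)} = -3 + X$ ($R{\left(C,X \right)} = X - 3 = -3 + X$)
$V{\left(N \right)} = 1$ ($V{\left(N \right)} = -3 + 4 = 1$)
$f = 16847$ ($f = -2 + \left(1 - -16848\right) = -2 + \left(1 + 16848\right) = -2 + 16849 = 16847$)
$p{\left(\left(48 + 28\right) + \left(19 + 34\right) \right)} - f = \left(\left(48 + 28\right) + \left(19 + 34\right)\right)^{2} - 16847 = \left(76 + 53\right)^{2} - 16847 = 129^{2} - 16847 = 16641 - 16847 = -206$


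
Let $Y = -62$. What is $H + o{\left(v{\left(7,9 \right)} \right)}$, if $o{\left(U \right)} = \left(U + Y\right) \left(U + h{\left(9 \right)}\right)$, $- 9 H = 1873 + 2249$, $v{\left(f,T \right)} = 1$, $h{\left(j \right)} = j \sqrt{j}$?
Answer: $-2166$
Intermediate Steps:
$h{\left(j \right)} = j^{\frac{3}{2}}$
$H = -458$ ($H = - \frac{1873 + 2249}{9} = \left(- \frac{1}{9}\right) 4122 = -458$)
$o{\left(U \right)} = \left(-62 + U\right) \left(27 + U\right)$ ($o{\left(U \right)} = \left(U - 62\right) \left(U + 9^{\frac{3}{2}}\right) = \left(-62 + U\right) \left(U + 27\right) = \left(-62 + U\right) \left(27 + U\right)$)
$H + o{\left(v{\left(7,9 \right)} \right)} = -458 - \left(1709 - 1\right) = -458 - 1708 = -2166$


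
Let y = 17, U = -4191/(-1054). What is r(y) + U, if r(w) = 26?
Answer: 31595/1054 ≈ 29.976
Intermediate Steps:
U = 4191/1054 (U = -4191*(-1/1054) = 4191/1054 ≈ 3.9763)
r(y) + U = 26 + 4191/1054 = 31595/1054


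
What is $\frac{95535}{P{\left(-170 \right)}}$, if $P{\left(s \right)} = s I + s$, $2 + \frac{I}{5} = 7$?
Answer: $- \frac{19107}{884} \approx -21.614$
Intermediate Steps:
$I = 25$ ($I = -10 + 5 \cdot 7 = -10 + 35 = 25$)
$P{\left(s \right)} = 26 s$ ($P{\left(s \right)} = s 25 + s = 25 s + s = 26 s$)
$\frac{95535}{P{\left(-170 \right)}} = \frac{95535}{26 \left(-170\right)} = \frac{95535}{-4420} = 95535 \left(- \frac{1}{4420}\right) = - \frac{19107}{884}$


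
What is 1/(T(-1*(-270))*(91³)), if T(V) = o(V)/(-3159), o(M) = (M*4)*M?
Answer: -1/69560400 ≈ -1.4376e-8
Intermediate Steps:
o(M) = 4*M² (o(M) = (4*M)*M = 4*M²)
T(V) = -4*V²/3159 (T(V) = (4*V²)/(-3159) = (4*V²)*(-1/3159) = -4*V²/3159)
1/(T(-1*(-270))*(91³)) = 1/(((-4*(-1*(-270))²/3159))*(91³)) = 1/(-4/3159*270²*753571) = (1/753571)/(-4/3159*72900) = (1/753571)/(-1200/13) = -13/1200*1/753571 = -1/69560400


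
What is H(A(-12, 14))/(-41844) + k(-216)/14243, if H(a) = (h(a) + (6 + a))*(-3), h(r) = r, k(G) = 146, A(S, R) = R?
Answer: 1260335/99330682 ≈ 0.012688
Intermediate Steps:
H(a) = -18 - 6*a (H(a) = (a + (6 + a))*(-3) = (6 + 2*a)*(-3) = -18 - 6*a)
H(A(-12, 14))/(-41844) + k(-216)/14243 = (-18 - 6*14)/(-41844) + 146/14243 = (-18 - 84)*(-1/41844) + 146*(1/14243) = -102*(-1/41844) + 146/14243 = 17/6974 + 146/14243 = 1260335/99330682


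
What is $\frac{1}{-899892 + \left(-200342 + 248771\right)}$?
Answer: $- \frac{1}{851463} \approx -1.1744 \cdot 10^{-6}$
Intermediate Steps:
$\frac{1}{-899892 + \left(-200342 + 248771\right)} = \frac{1}{-899892 + 48429} = \frac{1}{-851463} = - \frac{1}{851463}$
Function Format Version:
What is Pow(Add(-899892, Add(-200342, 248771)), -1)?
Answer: Rational(-1, 851463) ≈ -1.1744e-6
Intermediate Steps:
Pow(Add(-899892, Add(-200342, 248771)), -1) = Pow(Add(-899892, 48429), -1) = Pow(-851463, -1) = Rational(-1, 851463)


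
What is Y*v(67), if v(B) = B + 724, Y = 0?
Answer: 0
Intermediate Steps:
v(B) = 724 + B
Y*v(67) = 0*(724 + 67) = 0*791 = 0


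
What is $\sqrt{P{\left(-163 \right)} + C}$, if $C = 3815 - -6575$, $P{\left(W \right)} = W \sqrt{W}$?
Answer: $\sqrt{10390 - 163 i \sqrt{163}} \approx 102.44 - 10.158 i$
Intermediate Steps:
$P{\left(W \right)} = W^{\frac{3}{2}}$
$C = 10390$ ($C = 3815 + 6575 = 10390$)
$\sqrt{P{\left(-163 \right)} + C} = \sqrt{\left(-163\right)^{\frac{3}{2}} + 10390} = \sqrt{- 163 i \sqrt{163} + 10390} = \sqrt{10390 - 163 i \sqrt{163}}$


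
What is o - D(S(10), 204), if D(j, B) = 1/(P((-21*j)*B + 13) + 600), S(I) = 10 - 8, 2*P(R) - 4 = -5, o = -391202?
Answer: -469051200/1199 ≈ -3.9120e+5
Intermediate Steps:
P(R) = -½ (P(R) = 2 + (½)*(-5) = 2 - 5/2 = -½)
S(I) = 2
D(j, B) = 2/1199 (D(j, B) = 1/(-½ + 600) = 1/(1199/2) = 2/1199)
o - D(S(10), 204) = -391202 - 1*2/1199 = -391202 - 2/1199 = -469051200/1199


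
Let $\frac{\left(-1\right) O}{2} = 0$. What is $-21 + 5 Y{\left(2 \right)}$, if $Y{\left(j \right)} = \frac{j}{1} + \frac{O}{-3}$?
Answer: $-11$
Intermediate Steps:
$O = 0$ ($O = \left(-2\right) 0 = 0$)
$Y{\left(j \right)} = j$ ($Y{\left(j \right)} = \frac{j}{1} + \frac{0}{-3} = j 1 + 0 \left(- \frac{1}{3}\right) = j + 0 = j$)
$-21 + 5 Y{\left(2 \right)} = -21 + 5 \cdot 2 = -21 + 10 = -11$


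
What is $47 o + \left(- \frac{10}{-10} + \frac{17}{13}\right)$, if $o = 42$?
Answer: $\frac{25692}{13} \approx 1976.3$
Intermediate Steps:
$47 o + \left(- \frac{10}{-10} + \frac{17}{13}\right) = 47 \cdot 42 + \left(- \frac{10}{-10} + \frac{17}{13}\right) = 1974 + \left(\left(-10\right) \left(- \frac{1}{10}\right) + 17 \cdot \frac{1}{13}\right) = 1974 + \left(1 + \frac{17}{13}\right) = 1974 + \frac{30}{13} = \frac{25692}{13}$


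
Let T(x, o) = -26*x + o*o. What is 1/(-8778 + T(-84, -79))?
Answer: -1/353 ≈ -0.0028329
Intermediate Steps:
T(x, o) = o² - 26*x (T(x, o) = -26*x + o² = o² - 26*x)
1/(-8778 + T(-84, -79)) = 1/(-8778 + ((-79)² - 26*(-84))) = 1/(-8778 + (6241 + 2184)) = 1/(-8778 + 8425) = 1/(-353) = -1/353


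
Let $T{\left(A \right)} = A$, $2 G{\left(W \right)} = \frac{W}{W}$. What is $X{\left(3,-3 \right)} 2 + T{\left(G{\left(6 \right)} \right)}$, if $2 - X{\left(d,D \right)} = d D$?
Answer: $\frac{45}{2} \approx 22.5$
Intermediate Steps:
$G{\left(W \right)} = \frac{1}{2}$ ($G{\left(W \right)} = \frac{W \frac{1}{W}}{2} = \frac{1}{2} \cdot 1 = \frac{1}{2}$)
$X{\left(d,D \right)} = 2 - D d$ ($X{\left(d,D \right)} = 2 - d D = 2 - D d$)
$X{\left(3,-3 \right)} 2 + T{\left(G{\left(6 \right)} \right)} = \left(2 - \left(-3\right) 3\right) 2 + \frac{1}{2} = \left(2 + 9\right) 2 + \frac{1}{2} = 11 \cdot 2 + \frac{1}{2} = 22 + \frac{1}{2} = \frac{45}{2}$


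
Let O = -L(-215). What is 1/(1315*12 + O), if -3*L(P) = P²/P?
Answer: 3/47125 ≈ 6.3660e-5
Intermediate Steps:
L(P) = -P/3 (L(P) = -P²/(3*P) = -P/3)
O = -215/3 (O = -(-1)*(-215)/3 = -1*215/3 = -215/3 ≈ -71.667)
1/(1315*12 + O) = 1/(1315*12 - 215/3) = 1/(15780 - 215/3) = 1/(47125/3) = 3/47125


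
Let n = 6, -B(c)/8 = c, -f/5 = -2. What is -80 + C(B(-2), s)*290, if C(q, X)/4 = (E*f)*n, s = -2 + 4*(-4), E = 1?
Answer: 69520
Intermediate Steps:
f = 10 (f = -5*(-2) = 10)
B(c) = -8*c
s = -18 (s = -2 - 16 = -18)
C(q, X) = 240 (C(q, X) = 4*((1*10)*6) = 4*(10*6) = 4*60 = 240)
-80 + C(B(-2), s)*290 = -80 + 240*290 = -80 + 69600 = 69520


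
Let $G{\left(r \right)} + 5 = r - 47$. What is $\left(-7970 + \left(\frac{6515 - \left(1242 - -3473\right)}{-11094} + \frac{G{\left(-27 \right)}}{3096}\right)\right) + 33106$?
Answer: $\frac{3346280411}{133128} \approx 25136.0$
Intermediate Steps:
$G{\left(r \right)} = -52 + r$ ($G{\left(r \right)} = -5 + \left(r - 47\right) = -5 + \left(-47 + r\right) = -52 + r$)
$\left(-7970 + \left(\frac{6515 - \left(1242 - -3473\right)}{-11094} + \frac{G{\left(-27 \right)}}{3096}\right)\right) + 33106 = \left(-7970 + \left(\frac{6515 - \left(1242 - -3473\right)}{-11094} + \frac{-52 - 27}{3096}\right)\right) + 33106 = \left(-7970 + \left(\left(6515 - \left(1242 + 3473\right)\right) \left(- \frac{1}{11094}\right) - \frac{79}{3096}\right)\right) + 33106 = \left(-7970 + \left(\left(6515 - 4715\right) \left(- \frac{1}{11094}\right) - \frac{79}{3096}\right)\right) + 33106 = \left(-7970 + \left(1800 \left(- \frac{1}{11094}\right) - \frac{79}{3096}\right)\right) + 33106 = \left(-7970 - \frac{24997}{133128}\right) + 33106 = - \frac{1061055157}{133128} + 33106 = \frac{3346280411}{133128}$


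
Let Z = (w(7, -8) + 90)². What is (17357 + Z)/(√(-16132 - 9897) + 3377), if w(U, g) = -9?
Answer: 40385543/5715079 - 11959*I*√26029/5715079 ≈ 7.0665 - 0.3376*I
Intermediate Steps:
Z = 6561 (Z = (-9 + 90)² = 81² = 6561)
(17357 + Z)/(√(-16132 - 9897) + 3377) = (17357 + 6561)/(√(-16132 - 9897) + 3377) = 23918/(√(-26029) + 3377) = 23918/(I*√26029 + 3377) = 23918/(3377 + I*√26029)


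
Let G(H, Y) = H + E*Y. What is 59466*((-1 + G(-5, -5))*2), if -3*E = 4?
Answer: 79288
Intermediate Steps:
E = -4/3 (E = -⅓*4 = -4/3 ≈ -1.3333)
G(H, Y) = H - 4*Y/3
59466*((-1 + G(-5, -5))*2) = 59466*((-1 + (-5 - 4/3*(-5)))*2) = 59466*((-1 + (-5 + 20/3))*2) = 59466*((-1 + 5/3)*2) = 59466*((⅔)*2) = 59466*(4/3) = 79288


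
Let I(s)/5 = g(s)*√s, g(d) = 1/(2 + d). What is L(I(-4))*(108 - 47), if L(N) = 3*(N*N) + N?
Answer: -4575 - 305*I ≈ -4575.0 - 305.0*I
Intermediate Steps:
I(s) = 5*√s/(2 + s) (I(s) = 5*(√s/(2 + s)) = 5*√s/(2 + s))
L(N) = N + 3*N² (L(N) = 3*N² + N = N + 3*N²)
L(I(-4))*(108 - 47) = ((5*√(-4)/(2 - 4))*(1 + 3*(5*√(-4)/(2 - 4))))*(108 - 47) = ((5*(2*I)/(-2))*(1 + 3*(5*(2*I)/(-2))))*61 = ((5*(2*I)*(-½))*(1 + 3*(5*(2*I)*(-½))))*61 = ((-5*I)*(1 + 3*(-5*I)))*61 = ((-5*I)*(1 - 15*I))*61 = -5*I*(1 - 15*I)*61 = -305*I*(1 - 15*I)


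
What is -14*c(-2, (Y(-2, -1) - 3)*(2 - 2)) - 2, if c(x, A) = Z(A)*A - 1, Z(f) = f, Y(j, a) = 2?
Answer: 12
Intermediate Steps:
c(x, A) = -1 + A**2 (c(x, A) = A*A - 1 = A**2 - 1 = -1 + A**2)
-14*c(-2, (Y(-2, -1) - 3)*(2 - 2)) - 2 = -14*(-1 + ((2 - 3)*(2 - 2))**2) - 2 = -14*(-1 + (-1*0)**2) - 2 = -14*(-1 + 0**2) - 2 = -14*(-1 + 0) - 2 = -14*(-1) - 2 = 14 - 2 = 12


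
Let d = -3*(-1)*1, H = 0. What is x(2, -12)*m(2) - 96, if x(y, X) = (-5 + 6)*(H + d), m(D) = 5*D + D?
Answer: -60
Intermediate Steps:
d = 3 (d = 3*1 = 3)
m(D) = 6*D
x(y, X) = 3 (x(y, X) = (-5 + 6)*(0 + 3) = 1*3 = 3)
x(2, -12)*m(2) - 96 = 3*(6*2) - 96 = 3*12 - 96 = 36 - 96 = -60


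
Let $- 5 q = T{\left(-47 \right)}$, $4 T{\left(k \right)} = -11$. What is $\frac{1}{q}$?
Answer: $\frac{20}{11} \approx 1.8182$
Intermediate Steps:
$T{\left(k \right)} = - \frac{11}{4}$ ($T{\left(k \right)} = \frac{1}{4} \left(-11\right) = - \frac{11}{4}$)
$q = \frac{11}{20}$ ($q = \left(- \frac{1}{5}\right) \left(- \frac{11}{4}\right) = \frac{11}{20} \approx 0.55$)
$\frac{1}{q} = \frac{1}{\frac{11}{20}} = \frac{20}{11}$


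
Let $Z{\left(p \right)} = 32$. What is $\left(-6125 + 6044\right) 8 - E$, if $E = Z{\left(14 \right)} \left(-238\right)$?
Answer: $6968$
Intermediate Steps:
$E = -7616$ ($E = 32 \left(-238\right) = -7616$)
$\left(-6125 + 6044\right) 8 - E = \left(-6125 + 6044\right) 8 - -7616 = \left(-81\right) 8 + 7616 = -648 + 7616 = 6968$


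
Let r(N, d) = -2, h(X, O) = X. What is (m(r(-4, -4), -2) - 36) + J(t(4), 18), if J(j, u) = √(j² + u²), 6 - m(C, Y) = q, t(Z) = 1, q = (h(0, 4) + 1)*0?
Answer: -30 + 5*√13 ≈ -11.972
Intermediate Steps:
q = 0 (q = (0 + 1)*0 = 1*0 = 0)
m(C, Y) = 6 (m(C, Y) = 6 - 1*0 = 6 + 0 = 6)
(m(r(-4, -4), -2) - 36) + J(t(4), 18) = (6 - 36) + √(1² + 18²) = -30 + √(1 + 324) = -30 + √325 = -30 + 5*√13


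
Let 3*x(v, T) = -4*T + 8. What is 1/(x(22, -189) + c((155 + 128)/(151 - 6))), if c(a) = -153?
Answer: 3/305 ≈ 0.0098361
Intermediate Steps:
x(v, T) = 8/3 - 4*T/3 (x(v, T) = (-4*T + 8)/3 = (8 - 4*T)/3 = 8/3 - 4*T/3)
1/(x(22, -189) + c((155 + 128)/(151 - 6))) = 1/((8/3 - 4/3*(-189)) - 153) = 1/((8/3 + 252) - 153) = 1/(764/3 - 153) = 1/(305/3) = 3/305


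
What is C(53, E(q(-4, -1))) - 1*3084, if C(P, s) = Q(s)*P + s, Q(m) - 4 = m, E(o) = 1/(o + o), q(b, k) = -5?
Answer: -14387/5 ≈ -2877.4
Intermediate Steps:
E(o) = 1/(2*o)
Q(m) = 4 + m
C(P, s) = s + P*(4 + s) (C(P, s) = (4 + s)*P + s = P*(4 + s) + s = s + P*(4 + s))
C(53, E(q(-4, -1))) - 1*3084 = ((1/2)/(-5) + 53*(4 + (1/2)/(-5))) - 1*3084 = ((1/2)*(-1/5) + 53*(4 + (1/2)*(-1/5))) - 3084 = (-1/10 + 53*(4 - 1/10)) - 3084 = (-1/10 + 53*(39/10)) - 3084 = (-1/10 + 2067/10) - 3084 = 1033/5 - 3084 = -14387/5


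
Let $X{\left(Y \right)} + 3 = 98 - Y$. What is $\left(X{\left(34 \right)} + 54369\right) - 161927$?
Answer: $-107497$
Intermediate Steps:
$X{\left(Y \right)} = 95 - Y$ ($X{\left(Y \right)} = -3 - \left(-98 + Y\right) = 95 - Y$)
$\left(X{\left(34 \right)} + 54369\right) - 161927 = \left(\left(95 - 34\right) + 54369\right) - 161927 = \left(61 + 54369\right) - 161927 = 54430 - 161927 = -107497$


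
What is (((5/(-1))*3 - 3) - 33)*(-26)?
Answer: 1326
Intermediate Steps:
(((5/(-1))*3 - 3) - 33)*(-26) = (((5*(-1))*3 - 3) - 33)*(-26) = ((-5*3 - 3) - 33)*(-26) = ((-15 - 3) - 33)*(-26) = (-18 - 33)*(-26) = -51*(-26) = 1326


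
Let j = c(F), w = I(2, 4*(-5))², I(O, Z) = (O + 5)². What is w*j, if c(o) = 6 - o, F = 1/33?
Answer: 472997/33 ≈ 14333.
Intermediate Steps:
I(O, Z) = (5 + O)²
w = 2401 (w = ((5 + 2)²)² = (7²)² = 49² = 2401)
F = 1/33 ≈ 0.030303
j = 197/33 (j = 6 - 1*1/33 = 6 - 1/33 = 197/33 ≈ 5.9697)
w*j = 2401*(197/33) = 472997/33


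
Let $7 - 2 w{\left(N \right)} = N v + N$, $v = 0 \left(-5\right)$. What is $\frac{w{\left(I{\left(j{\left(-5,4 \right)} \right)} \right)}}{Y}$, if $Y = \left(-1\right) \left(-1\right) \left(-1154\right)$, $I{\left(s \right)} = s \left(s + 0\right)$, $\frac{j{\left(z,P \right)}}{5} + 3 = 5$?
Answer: $\frac{93}{2308} \approx 0.040295$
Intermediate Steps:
$j{\left(z,P \right)} = 10$ ($j{\left(z,P \right)} = -15 + 5 \cdot 5 = -15 + 25 = 10$)
$I{\left(s \right)} = s^{2}$ ($I{\left(s \right)} = s s = s^{2}$)
$v = 0$
$w{\left(N \right)} = \frac{7}{2} - \frac{N}{2}$ ($w{\left(N \right)} = \frac{7}{2} - \frac{N 0 + N}{2} = \frac{7}{2} - \frac{0 + N}{2} = \frac{7}{2} - \frac{N}{2}$)
$Y = -1154$ ($Y = 1 \left(-1154\right) = -1154$)
$\frac{w{\left(I{\left(j{\left(-5,4 \right)} \right)} \right)}}{Y} = \frac{\frac{7}{2} - \frac{10^{2}}{2}}{-1154} = \left(\frac{7}{2} - 50\right) \left(- \frac{1}{1154}\right) = \left(- \frac{93}{2}\right) \left(- \frac{1}{1154}\right) = \frac{93}{2308}$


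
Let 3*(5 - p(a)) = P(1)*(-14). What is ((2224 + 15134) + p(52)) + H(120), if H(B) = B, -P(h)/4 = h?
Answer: 52393/3 ≈ 17464.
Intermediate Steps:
P(h) = -4*h
p(a) = -41/3 (p(a) = 5 - (-4*1)*(-14)/3 = 5 - (-4)*(-14)/3 = 5 - ⅓*56 = 5 - 56/3 = -41/3)
((2224 + 15134) + p(52)) + H(120) = ((2224 + 15134) - 41/3) + 120 = (17358 - 41/3) + 120 = 52033/3 + 120 = 52393/3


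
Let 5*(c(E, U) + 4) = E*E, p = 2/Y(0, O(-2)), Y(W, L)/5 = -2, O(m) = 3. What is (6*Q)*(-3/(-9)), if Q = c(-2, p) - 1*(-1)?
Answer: -22/5 ≈ -4.4000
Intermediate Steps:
Y(W, L) = -10 (Y(W, L) = 5*(-2) = -10)
p = -1/5 (p = 2/(-10) = 2*(-1/10) = -1/5 ≈ -0.20000)
c(E, U) = -4 + E**2/5 (c(E, U) = -4 + (E*E)/5 = -4 + E**2/5)
Q = -11/5 (Q = (-4 + (1/5)*(-2)**2) - 1*(-1) = (-4 + (1/5)*4) + 1 = (-4 + 4/5) + 1 = -16/5 + 1 = -11/5 ≈ -2.2000)
(6*Q)*(-3/(-9)) = (6*(-11/5))*(-3/(-9)) = -(-198)*(-1)/(5*9) = -66/5*1/3 = -22/5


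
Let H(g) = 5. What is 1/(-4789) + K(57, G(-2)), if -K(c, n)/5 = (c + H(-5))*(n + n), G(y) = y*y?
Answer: -11876721/4789 ≈ -2480.0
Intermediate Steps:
G(y) = y**2
K(c, n) = -10*n*(5 + c) (K(c, n) = -5*(c + 5)*(n + n) = -5*(5 + c)*2*n = -10*n*(5 + c))
1/(-4789) + K(57, G(-2)) = 1/(-4789) - 10*(-2)**2*(5 + 57) = -1/4789 - 10*4*62 = -1/4789 - 2480 = -11876721/4789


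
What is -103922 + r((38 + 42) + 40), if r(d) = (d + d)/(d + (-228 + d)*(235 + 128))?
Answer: -338473974/3257 ≈ -1.0392e+5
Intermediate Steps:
r(d) = 2*d/(-82764 + 364*d) (r(d) = (2*d)/(d + (-228 + d)*363) = (2*d)/(d + (-82764 + 363*d)) = (2*d)/(-82764 + 364*d) = 2*d/(-82764 + 364*d))
-103922 + r((38 + 42) + 40) = -103922 + ((38 + 42) + 40)/(2*(-20691 + 91*((38 + 42) + 40))) = -103922 + (80 + 40)/(2*(-20691 + 91*(80 + 40))) = -103922 + (1/2)*120/(-20691 + 91*120) = -103922 + (1/2)*120/(-20691 + 10920) = -103922 + (1/2)*120/(-9771) = -103922 + (1/2)*120*(-1/9771) = -103922 - 20/3257 = -338473974/3257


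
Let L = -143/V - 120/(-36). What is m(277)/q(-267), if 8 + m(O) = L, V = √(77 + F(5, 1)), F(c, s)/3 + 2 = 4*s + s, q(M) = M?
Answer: 14/801 + 143*√86/22962 ≈ 0.075231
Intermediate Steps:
F(c, s) = -6 + 15*s (F(c, s) = -6 + 3*(4*s + s) = -6 + 3*(5*s) = -6 + 15*s)
V = √86 (V = √(77 + (-6 + 15*1)) = √(77 + (-6 + 15)) = √(77 + 9) = √86 ≈ 9.2736)
L = 10/3 - 143*√86/86 (L = -143*√86/86 - 120/(-36) = -143*√86/86 - 120*(-1/36) = -143*√86/86 + 10/3 = 10/3 - 143*√86/86 ≈ -12.087)
m(O) = -14/3 - 143*√86/86 (m(O) = -8 + (10/3 - 143*√86/86) = -14/3 - 143*√86/86)
m(277)/q(-267) = (-14/3 - 143*√86/86)/(-267) = (-14/3 - 143*√86/86)*(-1/267) = 14/801 + 143*√86/22962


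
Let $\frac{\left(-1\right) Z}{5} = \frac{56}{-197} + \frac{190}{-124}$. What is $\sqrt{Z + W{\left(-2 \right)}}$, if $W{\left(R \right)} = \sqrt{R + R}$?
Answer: $\frac{\sqrt{1354960090 + 298363592 i}}{12214} \approx 3.0317 + 0.32984 i$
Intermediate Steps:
$Z = \frac{110935}{12214}$ ($Z = - 5 \left(\frac{56}{-197} + \frac{190}{-124}\right) = - 5 \left(56 \left(- \frac{1}{197}\right) + 190 \left(- \frac{1}{124}\right)\right) = - 5 \left(- \frac{56}{197} - \frac{95}{62}\right) = \left(-5\right) \left(- \frac{22187}{12214}\right) = \frac{110935}{12214} \approx 9.0826$)
$W{\left(R \right)} = \sqrt{2} \sqrt{R}$ ($W{\left(R \right)} = \sqrt{2 R} = \sqrt{2} \sqrt{R}$)
$\sqrt{Z + W{\left(-2 \right)}} = \sqrt{\frac{110935}{12214} + \sqrt{2} \sqrt{-2}} = \sqrt{\frac{110935}{12214} + \sqrt{2} i \sqrt{2}} = \sqrt{\frac{110935}{12214} + 2 i}$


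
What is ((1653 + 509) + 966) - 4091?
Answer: -963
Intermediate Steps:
((1653 + 509) + 966) - 4091 = (2162 + 966) - 4091 = 3128 - 4091 = -963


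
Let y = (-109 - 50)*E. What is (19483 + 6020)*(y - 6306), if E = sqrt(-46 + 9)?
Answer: -160821918 - 4054977*I*sqrt(37) ≈ -1.6082e+8 - 2.4665e+7*I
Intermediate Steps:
E = I*sqrt(37) (E = sqrt(-37) = I*sqrt(37) ≈ 6.0828*I)
y = -159*I*sqrt(37) (y = (-109 - 50)*(I*sqrt(37)) = -159*I*sqrt(37) ≈ -967.16*I)
(19483 + 6020)*(y - 6306) = (19483 + 6020)*(-159*I*sqrt(37) - 6306) = 25503*(-6306 - 159*I*sqrt(37)) = -160821918 - 4054977*I*sqrt(37)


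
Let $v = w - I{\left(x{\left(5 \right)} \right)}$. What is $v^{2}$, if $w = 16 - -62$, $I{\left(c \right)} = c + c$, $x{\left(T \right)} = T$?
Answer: $4624$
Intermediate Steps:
$I{\left(c \right)} = 2 c$
$w = 78$ ($w = 16 + 62 = 78$)
$v = 68$ ($v = 78 - 2 \cdot 5 = 78 - 10 = 68$)
$v^{2} = 68^{2} = 4624$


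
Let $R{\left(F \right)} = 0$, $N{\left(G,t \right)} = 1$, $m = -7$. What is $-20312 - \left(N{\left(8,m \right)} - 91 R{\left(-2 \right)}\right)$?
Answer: $-20313$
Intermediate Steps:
$-20312 - \left(N{\left(8,m \right)} - 91 R{\left(-2 \right)}\right) = -20312 - \left(1 - 0\right) = -20312 - \left(1 + 0\right) = -20312 - 1 = -20313$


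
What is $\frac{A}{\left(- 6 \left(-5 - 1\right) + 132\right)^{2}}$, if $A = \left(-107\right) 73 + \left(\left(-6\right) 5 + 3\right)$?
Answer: $- \frac{3919}{14112} \approx -0.27771$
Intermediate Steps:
$A = -7838$ ($A = -7811 + \left(-30 + 3\right) = -7811 - 27 = -7838$)
$\frac{A}{\left(- 6 \left(-5 - 1\right) + 132\right)^{2}} = - \frac{7838}{\left(- 6 \left(-5 - 1\right) + 132\right)^{2}} = - \frac{7838}{\left(\left(-6\right) \left(-6\right) + 132\right)^{2}} = - \frac{7838}{\left(36 + 132\right)^{2}} = - \frac{7838}{168^{2}} = - \frac{7838}{28224} = \left(-7838\right) \frac{1}{28224} = - \frac{3919}{14112}$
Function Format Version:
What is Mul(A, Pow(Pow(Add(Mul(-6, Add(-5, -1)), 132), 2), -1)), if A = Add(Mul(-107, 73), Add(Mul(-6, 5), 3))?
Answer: Rational(-3919, 14112) ≈ -0.27771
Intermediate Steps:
A = -7838 (A = Add(-7811, Add(-30, 3)) = Add(-7811, -27) = -7838)
Mul(A, Pow(Pow(Add(Mul(-6, Add(-5, -1)), 132), 2), -1)) = Mul(-7838, Pow(Pow(Add(Mul(-6, Add(-5, -1)), 132), 2), -1)) = Mul(-7838, Pow(Pow(Add(Mul(-6, -6), 132), 2), -1)) = Mul(-7838, Pow(Pow(Add(36, 132), 2), -1)) = Mul(-7838, Pow(Pow(168, 2), -1)) = Mul(-7838, Pow(28224, -1)) = Mul(-7838, Rational(1, 28224)) = Rational(-3919, 14112)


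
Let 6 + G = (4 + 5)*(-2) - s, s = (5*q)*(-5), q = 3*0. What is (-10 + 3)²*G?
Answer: -1176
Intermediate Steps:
q = 0
s = 0 (s = (5*0)*(-5) = 0*(-5) = 0)
G = -24 (G = -6 + ((4 + 5)*(-2) - 1*0) = -6 + (9*(-2) + 0) = -6 + (-18 + 0) = -6 - 18 = -24)
(-10 + 3)²*G = (-10 + 3)²*(-24) = (-7)²*(-24) = 49*(-24) = -1176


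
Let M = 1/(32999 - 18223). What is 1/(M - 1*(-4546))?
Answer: 14776/67171697 ≈ 0.00021997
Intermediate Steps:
M = 1/14776 ≈ 6.7677e-5
1/(M - 1*(-4546)) = 1/(1/14776 - 1*(-4546)) = 1/(1/14776 + 4546) = 1/(67171697/14776) = 14776/67171697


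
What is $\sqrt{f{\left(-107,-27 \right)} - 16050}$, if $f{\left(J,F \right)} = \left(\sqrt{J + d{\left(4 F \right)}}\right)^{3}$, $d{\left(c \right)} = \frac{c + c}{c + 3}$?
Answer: $\frac{\sqrt{-19661250 - 3673 i \sqrt{128555}}}{35} \approx 4.2405 - 126.76 i$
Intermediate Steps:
$d{\left(c \right)} = \frac{2 c}{3 + c}$
$f{\left(J,F \right)} = \left(J + \frac{8 F}{3 + 4 F}\right)^{\frac{3}{2}}$ ($f{\left(J,F \right)} = \left(\sqrt{J + \frac{2 \cdot 4 F}{3 + 4 F}}\right)^{3} = \left(\sqrt{J + \frac{8 F}{3 + 4 F}}\right)^{3} = \left(J + \frac{8 F}{3 + 4 F}\right)^{\frac{3}{2}}$)
$\sqrt{f{\left(-107,-27 \right)} - 16050} = \sqrt{\left(\frac{8 \left(-27\right) - 107 \left(3 + 4 \left(-27\right)\right)}{3 + 4 \left(-27\right)}\right)^{\frac{3}{2}} - 16050} = \sqrt{\left(\frac{-216 - 107 \left(3 - 108\right)}{3 - 108}\right)^{\frac{3}{2}} - 16050} = \sqrt{\left(\frac{-216 - -11235}{-105}\right)^{\frac{3}{2}} - 16050} = \sqrt{\left(- \frac{-216 + 11235}{105}\right)^{\frac{3}{2}} - 16050} = \sqrt{\left(\left(- \frac{1}{105}\right) 11019\right)^{\frac{3}{2}} - 16050} = \sqrt{\left(- \frac{3673}{35}\right)^{\frac{3}{2}} - 16050} = \sqrt{- \frac{3673 i \sqrt{128555}}{1225} - 16050} = \sqrt{-16050 - \frac{3673 i \sqrt{128555}}{1225}}$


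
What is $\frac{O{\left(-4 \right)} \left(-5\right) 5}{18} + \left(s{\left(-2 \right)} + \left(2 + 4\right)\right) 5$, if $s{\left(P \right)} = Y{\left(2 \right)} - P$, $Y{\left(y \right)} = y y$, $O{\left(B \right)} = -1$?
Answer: $\frac{1105}{18} \approx 61.389$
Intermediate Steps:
$Y{\left(y \right)} = y^{2}$
$s{\left(P \right)} = 4 - P$ ($s{\left(P \right)} = 2^{2} - P = 4 - P$)
$\frac{O{\left(-4 \right)} \left(-5\right) 5}{18} + \left(s{\left(-2 \right)} + \left(2 + 4\right)\right) 5 = \frac{\left(-1\right) \left(-5\right) 5}{18} + \left(\left(4 - -2\right) + \left(2 + 4\right)\right) 5 = \frac{5 \cdot 5}{18} + \left(\left(4 + 2\right) + 6\right) 5 = \frac{1}{18} \cdot 25 + \left(6 + 6\right) 5 = \frac{25}{18} + 12 \cdot 5 = \frac{25}{18} + 60 = \frac{1105}{18}$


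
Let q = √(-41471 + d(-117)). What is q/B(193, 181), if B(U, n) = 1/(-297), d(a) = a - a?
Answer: -297*I*√41471 ≈ -60482.0*I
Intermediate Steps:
d(a) = 0
B(U, n) = -1/297
q = I*√41471 (q = √(-41471 + 0) = √(-41471) = I*√41471 ≈ 203.64*I)
q/B(193, 181) = (I*√41471)/(-1/297) = (I*√41471)*(-297) = -297*I*√41471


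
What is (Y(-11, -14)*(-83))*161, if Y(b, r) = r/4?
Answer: 93541/2 ≈ 46771.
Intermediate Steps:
Y(b, r) = r/4 (Y(b, r) = r*(¼) = r/4)
(Y(-11, -14)*(-83))*161 = (((¼)*(-14))*(-83))*161 = -7/2*(-83)*161 = (581/2)*161 = 93541/2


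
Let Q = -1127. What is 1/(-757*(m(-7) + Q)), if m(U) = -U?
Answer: 1/847840 ≈ 1.1795e-6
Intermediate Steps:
1/(-757*(m(-7) + Q)) = 1/(-757*(-1*(-7) - 1127)) = 1/(-757*(7 - 1127)) = 1/(-757*(-1120)) = 1/847840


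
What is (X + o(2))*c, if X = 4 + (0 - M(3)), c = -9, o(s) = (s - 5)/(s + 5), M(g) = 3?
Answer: -36/7 ≈ -5.1429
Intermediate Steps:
o(s) = (-5 + s)/(5 + s)
X = 1 (X = 4 + (0 - 1*3) = 4 + (0 - 3) = 4 - 3 = 1)
(X + o(2))*c = (1 + (-5 + 2)/(5 + 2))*(-9) = (1 - 3/7)*(-9) = (4/7)*(-9) = -36/7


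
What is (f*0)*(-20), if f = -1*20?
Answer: 0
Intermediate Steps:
f = -20
(f*0)*(-20) = -20*0*(-20) = 0*(-20) = 0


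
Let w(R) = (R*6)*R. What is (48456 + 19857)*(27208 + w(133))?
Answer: 9108992046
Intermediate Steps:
w(R) = 6*R² (w(R) = (6*R)*R = 6*R²)
(48456 + 19857)*(27208 + w(133)) = (48456 + 19857)*(27208 + 6*133²) = 68313*(27208 + 6*17689) = 68313*(27208 + 106134) = 68313*133342 = 9108992046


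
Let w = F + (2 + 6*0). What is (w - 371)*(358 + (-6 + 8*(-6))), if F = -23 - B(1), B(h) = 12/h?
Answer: -122816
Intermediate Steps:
F = -35 (F = -23 - 12/1 = -23 - 12 = -35)
w = -33 (w = -35 + (2 + 6*0) = -35 + (2 + 0) = -35 + 2 = -33)
(w - 371)*(358 + (-6 + 8*(-6))) = (-33 - 371)*(358 + (-6 + 8*(-6))) = -404*(358 + (-6 - 48)) = -404*(358 - 54) = -404*304 = -122816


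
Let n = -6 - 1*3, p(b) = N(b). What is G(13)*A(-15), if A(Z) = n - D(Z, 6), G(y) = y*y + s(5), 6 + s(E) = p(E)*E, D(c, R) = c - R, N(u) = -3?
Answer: 1776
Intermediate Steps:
p(b) = -3
n = -9 (n = -6 - 3 = -9)
s(E) = -6 - 3*E
G(y) = -21 + y² (G(y) = y*y + (-6 - 3*5) = y² + (-6 - 15) = y² - 21 = -21 + y²)
A(Z) = -3 - Z (A(Z) = -9 - (Z - 1*6) = -9 - (Z - 6) = -9 - (-6 + Z) = -9 + (6 - Z) = -3 - Z)
G(13)*A(-15) = (-21 + 13²)*(-3 - 1*(-15)) = (-21 + 169)*(-3 + 15) = 148*12 = 1776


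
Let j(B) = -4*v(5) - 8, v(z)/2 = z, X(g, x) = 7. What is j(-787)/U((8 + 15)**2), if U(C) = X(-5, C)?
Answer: -48/7 ≈ -6.8571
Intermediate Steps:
v(z) = 2*z
j(B) = -48 (j(B) = -8*5 - 8 = -4*10 - 8 = -40 - 8 = -48)
U(C) = 7
j(-787)/U((8 + 15)**2) = -48/7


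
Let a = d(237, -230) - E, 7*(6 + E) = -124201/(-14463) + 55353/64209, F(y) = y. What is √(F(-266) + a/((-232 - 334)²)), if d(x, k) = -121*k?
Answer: I*√11110465928670425521134203/204407232603 ≈ 16.307*I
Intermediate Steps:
E = -10076035922/2166861123 (E = -6 + (-124201/(-14463) + 55353/64209)/7 = -6 + (-124201*(-1/14463) + 55353*(1/64209))/7 = -6 + (124201/14463 + 18451/21403)/7 = -6 + (⅐)*(2925130816/309551589) = -6 + 2925130816/2166861123 = -10076035922/2166861123 ≈ -4.6501)
a = 60313821089012/2166861123 (a = -121*(-230) - 1*(-10076035922/2166861123) = 27830 + 10076035922/2166861123 = 60313821089012/2166861123 ≈ 27835.)
√(F(-266) + a/((-232 - 334)²)) = √(-266 + 60313821089012/(2166861123*((-232 - 334)²))) = √(-266 + 60313821089012/(2166861123*((-566)²))) = √(-266 + (60313821089012/2166861123)/320356) = √(-266 + (60313821089012/2166861123)*(1/320356)) = √(-266 + 15078455272253/173541740479947) = √(-46147024512393649/173541740479947) = I*√11110465928670425521134203/204407232603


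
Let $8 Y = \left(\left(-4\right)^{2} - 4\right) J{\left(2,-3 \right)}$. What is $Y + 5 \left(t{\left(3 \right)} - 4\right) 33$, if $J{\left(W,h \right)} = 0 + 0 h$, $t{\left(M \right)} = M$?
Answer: $-165$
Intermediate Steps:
$J{\left(W,h \right)} = 0$ ($J{\left(W,h \right)} = 0 + 0 = 0$)
$Y = 0$ ($Y = \frac{\left(\left(-4\right)^{2} - 4\right) 0}{8} = \frac{\left(16 - 4\right) 0}{8} = \frac{12 \cdot 0}{8} = \frac{1}{8} \cdot 0 = 0$)
$Y + 5 \left(t{\left(3 \right)} - 4\right) 33 = 0 + 5 \left(3 - 4\right) 33 = 0 + 5 \left(-1\right) 33 = 0 - 165 = -165$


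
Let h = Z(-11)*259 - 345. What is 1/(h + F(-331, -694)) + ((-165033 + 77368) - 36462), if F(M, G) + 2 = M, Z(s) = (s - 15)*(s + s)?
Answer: -18305008689/147470 ≈ -1.2413e+5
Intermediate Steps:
Z(s) = 2*s*(-15 + s) (Z(s) = (-15 + s)*(2*s) = 2*s*(-15 + s))
F(M, G) = -2 + M
h = 147803 (h = (2*(-11)*(-15 - 11))*259 - 345 = (2*(-11)*(-26))*259 - 345 = 572*259 - 345 = 148148 - 345 = 147803)
1/(h + F(-331, -694)) + ((-165033 + 77368) - 36462) = 1/(147803 + (-2 - 331)) + ((-165033 + 77368) - 36462) = 1/(147803 - 333) + (-87665 - 36462) = 1/147470 - 124127 = -18305008689/147470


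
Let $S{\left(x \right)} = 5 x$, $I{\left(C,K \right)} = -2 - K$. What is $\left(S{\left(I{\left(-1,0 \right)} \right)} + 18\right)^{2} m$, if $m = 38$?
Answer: $2432$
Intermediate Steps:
$\left(S{\left(I{\left(-1,0 \right)} \right)} + 18\right)^{2} m = \left(5 \left(-2 - 0\right) + 18\right)^{2} \cdot 38 = \left(5 \left(-2 + 0\right) + 18\right)^{2} \cdot 38 = \left(5 \left(-2\right) + 18\right)^{2} \cdot 38 = \left(-10 + 18\right)^{2} \cdot 38 = 8^{2} \cdot 38 = 64 \cdot 38 = 2432$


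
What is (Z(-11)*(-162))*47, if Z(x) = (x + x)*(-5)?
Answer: -837540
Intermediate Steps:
Z(x) = -10*x (Z(x) = (2*x)*(-5) = -10*x)
(Z(-11)*(-162))*47 = (-10*(-11)*(-162))*47 = (110*(-162))*47 = -17820*47 = -837540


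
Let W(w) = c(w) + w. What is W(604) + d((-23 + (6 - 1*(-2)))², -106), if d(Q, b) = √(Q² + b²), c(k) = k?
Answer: 1208 + √61861 ≈ 1456.7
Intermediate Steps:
W(w) = 2*w (W(w) = w + w = 2*w)
W(604) + d((-23 + (6 - 1*(-2)))², -106) = 2*604 + √(((-23 + (6 - 1*(-2)))²)² + (-106)²) = 1208 + √(((-23 + (6 + 2))²)² + 11236) = 1208 + √(((-23 + 8)²)² + 11236) = 1208 + √(((-15)²)² + 11236) = 1208 + √(225² + 11236) = 1208 + √(50625 + 11236) = 1208 + √61861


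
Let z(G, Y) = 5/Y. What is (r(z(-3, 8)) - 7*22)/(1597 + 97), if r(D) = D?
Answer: -1227/13552 ≈ -0.090540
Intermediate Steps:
(r(z(-3, 8)) - 7*22)/(1597 + 97) = (5/8 - 7*22)/(1597 + 97) = (5*(⅛) - 154)/1694 = (5/8 - 154)*(1/1694) = -1227/8*1/1694 = -1227/13552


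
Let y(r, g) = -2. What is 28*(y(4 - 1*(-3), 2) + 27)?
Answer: 700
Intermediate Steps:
28*(y(4 - 1*(-3), 2) + 27) = 28*(-2 + 27) = 28*25 = 700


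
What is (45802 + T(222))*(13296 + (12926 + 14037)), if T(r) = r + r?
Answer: 1861817714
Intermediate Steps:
T(r) = 2*r
(45802 + T(222))*(13296 + (12926 + 14037)) = (45802 + 2*222)*(13296 + (12926 + 14037)) = (45802 + 444)*(13296 + 26963) = 46246*40259 = 1861817714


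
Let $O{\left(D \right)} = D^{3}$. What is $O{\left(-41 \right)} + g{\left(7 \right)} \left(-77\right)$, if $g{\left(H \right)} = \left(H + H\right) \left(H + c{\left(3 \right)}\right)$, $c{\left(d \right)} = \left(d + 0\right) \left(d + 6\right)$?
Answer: $-105573$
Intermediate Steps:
$c{\left(d \right)} = d \left(6 + d\right)$
$g{\left(H \right)} = 2 H \left(27 + H\right)$ ($g{\left(H \right)} = \left(H + H\right) \left(H + 3 \left(6 + 3\right)\right) = 2 H \left(H + 3 \cdot 9\right) = 2 H \left(H + 27\right) = 2 H \left(27 + H\right)$)
$O{\left(-41 \right)} + g{\left(7 \right)} \left(-77\right) = \left(-41\right)^{3} + 2 \cdot 7 \left(27 + 7\right) \left(-77\right) = -68921 + 2 \cdot 7 \cdot 34 \left(-77\right) = -68921 + 476 \left(-77\right) = -68921 - 36652 = -105573$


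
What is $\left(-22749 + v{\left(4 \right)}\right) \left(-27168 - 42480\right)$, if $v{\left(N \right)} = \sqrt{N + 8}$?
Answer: $1584422352 - 139296 \sqrt{3} \approx 1.5842 \cdot 10^{9}$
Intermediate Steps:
$v{\left(N \right)} = \sqrt{8 + N}$
$\left(-22749 + v{\left(4 \right)}\right) \left(-27168 - 42480\right) = \left(-22749 + \sqrt{8 + 4}\right) \left(-27168 - 42480\right) = \left(-22749 + \sqrt{12}\right) \left(-69648\right) = \left(-22749 + 2 \sqrt{3}\right) \left(-69648\right) = 1584422352 - 139296 \sqrt{3}$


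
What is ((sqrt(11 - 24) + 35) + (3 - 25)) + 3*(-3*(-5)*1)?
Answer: 58 + I*sqrt(13) ≈ 58.0 + 3.6056*I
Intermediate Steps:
((sqrt(11 - 24) + 35) + (3 - 25)) + 3*(-3*(-5)*1) = ((sqrt(-13) + 35) - 22) + 3*(15*1) = ((I*sqrt(13) + 35) - 22) + 3*15 = ((35 + I*sqrt(13)) - 22) + 45 = (13 + I*sqrt(13)) + 45 = 58 + I*sqrt(13)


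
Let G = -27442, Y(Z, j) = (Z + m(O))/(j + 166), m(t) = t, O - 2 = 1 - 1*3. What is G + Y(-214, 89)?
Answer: -6997924/255 ≈ -27443.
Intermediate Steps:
O = 0 (O = 2 + (1 - 1*3) = 2 + (1 - 3) = 2 - 2 = 0)
Y(Z, j) = Z/(166 + j) (Y(Z, j) = (Z + 0)/(j + 166) = Z/(166 + j))
G + Y(-214, 89) = -27442 - 214/(166 + 89) = -27442 - 214/255 = -6997924/255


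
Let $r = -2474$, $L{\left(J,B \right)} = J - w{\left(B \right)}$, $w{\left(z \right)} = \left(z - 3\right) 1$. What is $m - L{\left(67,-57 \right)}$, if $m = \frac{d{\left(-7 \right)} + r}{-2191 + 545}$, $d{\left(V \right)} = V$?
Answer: $- \frac{206561}{1646} \approx -125.49$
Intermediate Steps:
$w{\left(z \right)} = -3 + z$ ($w{\left(z \right)} = \left(-3 + z\right) 1 = -3 + z$)
$L{\left(J,B \right)} = 3 + J - B$ ($L{\left(J,B \right)} = J - \left(-3 + B\right) = 3 + J - B$)
$m = \frac{2481}{1646}$ ($m = \frac{-7 - 2474}{-2191 + 545} = - \frac{2481}{-1646} = \left(-2481\right) \left(- \frac{1}{1646}\right) = \frac{2481}{1646} \approx 1.5073$)
$m - L{\left(67,-57 \right)} = \frac{2481}{1646} - \left(3 + 67 - -57\right) = \frac{2481}{1646} - \left(3 + 67 + 57\right) = \frac{2481}{1646} - 127 = - \frac{206561}{1646}$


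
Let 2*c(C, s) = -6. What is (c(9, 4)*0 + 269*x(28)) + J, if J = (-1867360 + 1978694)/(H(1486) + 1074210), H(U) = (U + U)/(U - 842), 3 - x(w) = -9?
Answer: 558295853858/172948553 ≈ 3228.1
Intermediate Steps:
x(w) = 12 (x(w) = 3 - 1*(-9) = 3 + 9 = 12)
c(C, s) = -3 (c(C, s) = (½)*(-6) = -3)
H(U) = 2*U/(-842 + U) (H(U) = (2*U)/(-842 + U) = 2*U/(-842 + U))
J = 17924774/172948553 (J = (-1867360 + 1978694)/(2*1486/(-842 + 1486) + 1074210) = 111334/(2*1486/644 + 1074210) = 111334/(2*1486*(1/644) + 1074210) = 111334/(743/161 + 1074210) = 111334/(172948553/161) = 111334*(161/172948553) = 17924774/172948553 ≈ 0.10364)
(c(9, 4)*0 + 269*x(28)) + J = (-3*0 + 269*12) + 17924774/172948553 = (0 + 3228) + 17924774/172948553 = 3228 + 17924774/172948553 = 558295853858/172948553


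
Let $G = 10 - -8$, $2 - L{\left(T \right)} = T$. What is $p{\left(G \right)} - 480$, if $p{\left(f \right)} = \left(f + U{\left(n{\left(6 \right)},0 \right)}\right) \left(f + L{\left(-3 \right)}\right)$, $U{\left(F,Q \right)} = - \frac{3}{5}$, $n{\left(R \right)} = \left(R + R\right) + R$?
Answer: $- \frac{399}{5} \approx -79.8$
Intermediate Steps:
$n{\left(R \right)} = 3 R$ ($n{\left(R \right)} = 2 R + R = 3 R$)
$L{\left(T \right)} = 2 - T$
$U{\left(F,Q \right)} = - \frac{3}{5}$ ($U{\left(F,Q \right)} = \left(-3\right) \frac{1}{5} = - \frac{3}{5}$)
$G = 18$ ($G = 10 + 8 = 18$)
$p{\left(f \right)} = \left(5 + f\right) \left(- \frac{3}{5} + f\right)$ ($p{\left(f \right)} = \left(f - \frac{3}{5}\right) \left(f + \left(2 - -3\right)\right) = \left(- \frac{3}{5} + f\right) \left(f + \left(2 + 3\right)\right) = \left(- \frac{3}{5} + f\right) \left(f + 5\right) = \left(- \frac{3}{5} + f\right) \left(5 + f\right) = \left(5 + f\right) \left(- \frac{3}{5} + f\right)$)
$p{\left(G \right)} - 480 = \left(-3 + 18^{2} + \frac{22}{5} \cdot 18\right) - 480 = \left(-3 + 324 + \frac{396}{5}\right) - 480 = \frac{2001}{5} - 480 = - \frac{399}{5}$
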